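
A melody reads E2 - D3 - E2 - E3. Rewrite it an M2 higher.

F#2 E3 F#2 F#3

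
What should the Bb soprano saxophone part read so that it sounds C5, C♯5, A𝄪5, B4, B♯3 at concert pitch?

Written C4 sounds as Bb3 on the Bb soprano saxophone, so concert pitches are written a major second up.
C5 → D5
C#5 → D#5
A##5 → B##5
B4 → C#5
B#3 → C##4

D5 D#5 B##5 C#5 C##4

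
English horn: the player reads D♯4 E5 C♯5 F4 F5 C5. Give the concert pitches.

G#3 A4 F#4 Bb3 Bb4 F4

The English horn sounds a perfect fifth below written, so transpose each written note down a perfect fifth.
D#4 to G#3
E5 to A4
C#5 to F#4
F4 to Bb3
F5 to Bb4
C5 to F4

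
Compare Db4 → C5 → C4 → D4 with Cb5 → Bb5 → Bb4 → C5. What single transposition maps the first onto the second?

From Db4 to Cb5 is 7 letter names — a seventh of some quality.
Db4 to Cb5 is 10 semitones, which makes it a minor seventh; the second version is higher, so the direction is up.
Checking another pair — D4 → C5 — gives the same interval.

up a minor seventh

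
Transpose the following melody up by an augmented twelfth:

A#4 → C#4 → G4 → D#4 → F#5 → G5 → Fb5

E##6 G##5 D#6 A##5 C##7 D#7 C7

A#4 -> E##6
C#4 -> G##5
G4 -> D#6
D#4 -> A##5
F#5 -> C##7
G5 -> D#7
Fb5 -> C7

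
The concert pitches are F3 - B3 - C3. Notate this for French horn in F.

C4 F#4 G3

Written C4 sounds as F3 on the French horn in F, so concert pitches are written a perfect fifth up.
F3 to C4
B3 to F#4
C3 to G3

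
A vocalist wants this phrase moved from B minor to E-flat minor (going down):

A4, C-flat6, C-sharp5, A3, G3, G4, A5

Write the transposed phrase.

From B down to E-flat is an augmented fifth; apply that to each pitch.
A4 becomes Db4
Cb6 becomes Fbb5
C#5 becomes F4
A3 becomes Db3
G3 becomes Cb3
G4 becomes Cb4
A5 becomes Db5

Db4 Fbb5 F4 Db3 Cb3 Cb4 Db5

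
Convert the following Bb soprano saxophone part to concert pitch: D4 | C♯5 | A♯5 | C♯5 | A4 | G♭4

C4 B4 G#5 B4 G4 Fb4

The Bb soprano saxophone sounds a major second below written, so transpose each written note down a major second.
D4 gives C4
C#5 gives B4
A#5 gives G#5
C#5 gives B4
A4 gives G4
Gb4 gives Fb4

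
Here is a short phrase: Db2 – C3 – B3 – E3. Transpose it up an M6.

Bb2 A3 G#4 C#4

Db2 to Bb2
C3 to A3
B3 to G#4
E3 to C#4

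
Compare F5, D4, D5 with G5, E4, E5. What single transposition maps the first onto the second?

up a major second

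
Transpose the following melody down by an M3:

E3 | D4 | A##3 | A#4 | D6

C3 Bb3 F##3 F#4 Bb5

E3 down a major third is C3.
D4 down a major third is Bb3.
A major third down from A##3 gives F##3.
A major third down from A#4 gives F#4.
A major third down from D6 gives Bb5.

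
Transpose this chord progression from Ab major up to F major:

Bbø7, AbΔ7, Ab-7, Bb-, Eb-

Gø7 FΔ7 F-7 G- C-

Ab major up to F major is a major sixth; each chord root moves by that interval while the quality stays the same.
Bbø7: root Bb up a major sixth → G, giving Gø7.
AbΔ7: root Ab up a major sixth → F, giving FΔ7.
Ab-7: root Ab up a major sixth → F, giving F-7.
Bb-: root Bb up a major sixth → G, giving G-.
Eb-: root Eb up a major sixth → C, giving C-.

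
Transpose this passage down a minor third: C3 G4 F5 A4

A2 E4 D5 F#4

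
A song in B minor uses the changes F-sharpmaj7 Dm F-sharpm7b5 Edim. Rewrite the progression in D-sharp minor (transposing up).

A#maj7 F#m A#m7b5 G#dim

B minor up to D-sharp minor is a major third; each chord root moves by that interval while the quality stays the same.
F-sharpmaj7: root F-sharp up a major third → A#, giving A#maj7.
Dm: root D up a major third → F#, giving F#m.
F-sharpm7b5: root F-sharp up a major third → A#, giving A#m7b5.
Edim: root E up a major third → G#, giving G#dim.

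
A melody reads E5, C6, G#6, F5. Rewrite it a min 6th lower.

G#4 E5 B#5 A4

E5 gives G#4
C6 gives E5
G#6 gives B#5
F5 gives A4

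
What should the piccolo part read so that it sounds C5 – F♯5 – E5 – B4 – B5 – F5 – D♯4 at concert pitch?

C4 F#4 E4 B3 B4 F4 D#3

Written C4 sounds as C5 on the piccolo, so concert pitches are written a perfect octave down.
C5 -> C4
F#5 -> F#4
E5 -> E4
B4 -> B3
B5 -> B4
F5 -> F4
D#4 -> D#3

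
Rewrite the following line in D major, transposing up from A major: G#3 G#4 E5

From A up to D is a perfect fourth; apply that to each pitch.
G#3 gives C#4
G#4 gives C#5
E5 gives A5

C#4 C#5 A5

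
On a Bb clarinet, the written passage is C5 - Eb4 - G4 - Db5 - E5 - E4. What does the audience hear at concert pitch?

The Bb clarinet sounds a major second below written, so transpose each written note down a major second.
C5 to Bb4
Eb4 to Db4
G4 to F4
Db5 to Cb5
E5 to D5
E4 to D4

Bb4 Db4 F4 Cb5 D5 D4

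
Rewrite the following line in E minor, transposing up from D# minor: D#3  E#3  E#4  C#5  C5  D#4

E3 F#3 F#4 D5 Db5 E4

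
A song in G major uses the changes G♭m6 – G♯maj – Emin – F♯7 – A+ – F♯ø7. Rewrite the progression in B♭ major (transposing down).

Bbbm6 Bmaj Gmin A7 C+ Aø7

G major down to B♭ major is a major sixth; each chord root moves by that interval while the quality stays the same.
G♭m6: root G♭ down a major sixth → Bbb, giving Bbbm6.
G♯maj: root G♯ down a major sixth → B, giving Bmaj.
Emin: root E down a major sixth → G, giving Gmin.
F♯7: root F♯ down a major sixth → A, giving A7.
A+: root A down a major sixth → C, giving C+.
F♯ø7: root F♯ down a major sixth → A, giving Aø7.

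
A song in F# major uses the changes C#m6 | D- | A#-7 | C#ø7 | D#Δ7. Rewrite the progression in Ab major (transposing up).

F# major up to Ab major is a diminished third; each chord root moves by that interval while the quality stays the same.
C#m6: root C# up a diminished third → Eb, giving Ebm6.
D-: root D up a diminished third → Fb, giving Fb-.
A#-7: root A# up a diminished third → C, giving C-7.
C#ø7: root C# up a diminished third → Eb, giving Ebø7.
D#Δ7: root D# up a diminished third → F, giving FΔ7.

Ebm6 Fb- C-7 Ebø7 FΔ7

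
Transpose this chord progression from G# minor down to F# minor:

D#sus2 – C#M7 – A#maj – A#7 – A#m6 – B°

C#sus2 BM7 G#maj G#7 G#m6 A°

G# minor down to F# minor is a major second; each chord root moves by that interval while the quality stays the same.
D#sus2: root D# down a major second → C#, giving C#sus2.
C#M7: root C# down a major second → B, giving BM7.
A#maj: root A# down a major second → G#, giving G#maj.
A#7: root A# down a major second → G#, giving G#7.
A#m6: root A# down a major second → G#, giving G#m6.
B°: root B down a major second → A, giving A°.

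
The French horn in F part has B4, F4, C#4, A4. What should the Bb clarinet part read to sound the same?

F#4 C4 G#3 E4

First find concert pitch: the French horn in F sounds a perfect fifth below written, so B4 F4 C#4 A4 sounds E4 Bb3 F#3 D4.
Then write for Bb clarinet: it sounds a major second below written, so the part must be a major second above concert.
E4 → F#4
Bb3 → C4
F#3 → G#3
D4 → E4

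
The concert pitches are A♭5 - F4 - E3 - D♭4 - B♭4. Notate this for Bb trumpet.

Bb5 G4 F#3 Eb4 C5

The Bb trumpet sounds a major second below written, so the written part must be a major second above concert — transpose each note up.
Ab5 to Bb5
F4 to G4
E3 to F#3
Db4 to Eb4
Bb4 to C5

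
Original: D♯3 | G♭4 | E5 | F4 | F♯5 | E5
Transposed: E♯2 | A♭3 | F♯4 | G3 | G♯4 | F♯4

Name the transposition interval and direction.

down a minor seventh

From D#3 to E#2 is 7 letter names — a seventh of some quality.
E#2 to D#3 is 10 semitones, which makes it a minor seventh; the second version is lower, so the direction is down.
Checking another pair — E5 → F#4 — gives the same interval.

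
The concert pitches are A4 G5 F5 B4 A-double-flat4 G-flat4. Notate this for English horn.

E5 D6 C6 F#5 Ebb5 Db5

Written C4 sounds as F3 on the English horn, so concert pitches are written a perfect fifth up.
A4 gives E5
G5 gives D6
F5 gives C6
B4 gives F#5
Abb4 gives Ebb5
Gb4 gives Db5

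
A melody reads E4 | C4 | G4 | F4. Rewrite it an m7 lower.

E4: a seventh down reaches F, and 10 semitones makes it F#3.
C4: a seventh down reaches D, and 10 semitones makes it D3.
G4: a seventh down reaches A, and 10 semitones makes it A3.
F4: a seventh down reaches G, and 10 semitones makes it G3.

F#3 D3 A3 G3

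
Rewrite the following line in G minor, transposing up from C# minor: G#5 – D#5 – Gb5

C# minor to G minor up is a diminished fifth, so every note moves up by that interval.
G#5 gives D6
D#5 gives A5
Gb5 gives Dbb6

D6 A5 Dbb6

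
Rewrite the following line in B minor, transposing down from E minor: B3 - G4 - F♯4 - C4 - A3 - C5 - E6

F#3 D4 C#4 G3 E3 G4 B5

From E down to B is a perfect fourth; apply that to each pitch.
B3 to F#3
G4 to D4
F#4 to C#4
C4 to G3
A3 to E3
C5 to G4
E6 to B5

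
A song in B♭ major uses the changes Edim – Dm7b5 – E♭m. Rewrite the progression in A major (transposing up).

D#dim C#m7b5 Dm

B♭ major up to A major is a major seventh; each chord root moves by that interval while the quality stays the same.
Edim: root E up a major seventh → D#, giving D#dim.
Dm7b5: root D up a major seventh → C#, giving C#m7b5.
E♭m: root E♭ up a major seventh → D, giving Dm.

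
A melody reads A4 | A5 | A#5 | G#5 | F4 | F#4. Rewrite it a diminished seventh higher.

A4 → Gb5
A5 → Gb6
A#5 → G6
G#5 → F6
F4 → Ebb5
F#4 → Eb5

Gb5 Gb6 G6 F6 Ebb5 Eb5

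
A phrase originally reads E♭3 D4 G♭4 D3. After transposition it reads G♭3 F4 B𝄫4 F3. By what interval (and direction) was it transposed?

up a minor third

Take the first pair: Eb3 → Gb3. E to G spans 3 letter names, so the interval is some kind of third.
Eb3 to Gb3 is 3 semitones, which makes it a minor third; the second version is higher, so the direction is up.
Checking another pair — D3 → F3 — gives the same interval.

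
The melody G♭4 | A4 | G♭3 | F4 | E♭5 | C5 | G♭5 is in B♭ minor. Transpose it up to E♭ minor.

Cb5 D5 Cb4 Bb4 Ab5 F5 Cb6

From B♭ up to E♭ is a perfect fourth; apply that to each pitch.
Gb4 → Cb5
A4 → D5
Gb3 → Cb4
F4 → Bb4
Eb5 → Ab5
C5 → F5
Gb5 → Cb6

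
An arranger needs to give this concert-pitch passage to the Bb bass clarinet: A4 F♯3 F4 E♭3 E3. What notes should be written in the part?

B5 G#4 G5 F4 F#4

The Bb bass clarinet sounds a major ninth below written, so the written part must be a major ninth above concert — transpose each note up.
A4 → B5
F#3 → G#4
F4 → G5
Eb3 → F4
E3 → F#4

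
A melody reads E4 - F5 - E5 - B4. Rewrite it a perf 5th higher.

E4: a fifth up reaches B, and 7 semitones makes it B4.
F5: a fifth up reaches C, and 7 semitones makes it C6.
E5 up a perfect fifth is B5.
B4: a fifth up reaches F, and 7 semitones makes it F#5.

B4 C6 B5 F#5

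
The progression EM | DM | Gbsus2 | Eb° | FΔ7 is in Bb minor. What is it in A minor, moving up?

D#M C#M Fsus2 D° EΔ7

Bb minor up to A minor is a major seventh; each chord root moves by that interval while the quality stays the same.
EM: root E up a major seventh → D#, giving D#M.
DM: root D up a major seventh → C#, giving C#M.
Gbsus2: root Gb up a major seventh → F, giving Fsus2.
Eb°: root Eb up a major seventh → D, giving D°.
FΔ7: root F up a major seventh → E, giving EΔ7.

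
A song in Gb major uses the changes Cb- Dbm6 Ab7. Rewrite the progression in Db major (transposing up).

Gb- Abm6 Eb7

Gb major up to Db major is a perfect fifth; each chord root moves by that interval while the quality stays the same.
Cb-: root Cb up a perfect fifth → Gb, giving Gb-.
Dbm6: root Db up a perfect fifth → Ab, giving Abm6.
Ab7: root Ab up a perfect fifth → Eb, giving Eb7.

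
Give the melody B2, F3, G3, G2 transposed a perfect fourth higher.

E3 Bb3 C4 C3

B2 up a perfect fourth is E3.
F3: a fourth up reaches B, and 5 semitones makes it Bb3.
A perfect fourth up from G3 gives C4.
G2: a fourth up reaches C, and 5 semitones makes it C3.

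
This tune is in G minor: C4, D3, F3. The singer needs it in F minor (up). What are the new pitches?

Bb4 C4 Eb4

From G up to F is a minor seventh; apply that to each pitch.
C4 gives Bb4
D3 gives C4
F3 gives Eb4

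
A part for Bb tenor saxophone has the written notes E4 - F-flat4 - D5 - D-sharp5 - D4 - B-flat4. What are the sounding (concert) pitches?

Written C4 on the Bb tenor saxophone sounds as Bb2, a major ninth lower; apply that shift to every note.
E4 to D3
Fb4 to Ebb3
D5 to C4
D#5 to C#4
D4 to C3
Bb4 to Ab3

D3 Ebb3 C4 C#4 C3 Ab3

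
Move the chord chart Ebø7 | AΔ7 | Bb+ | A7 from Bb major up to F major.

Bbø7 EΔ7 F+ E7

Bb major up to F major is a perfect fifth; each chord root moves by that interval while the quality stays the same.
Ebø7: root Eb up a perfect fifth → Bb, giving Bbø7.
AΔ7: root A up a perfect fifth → E, giving EΔ7.
Bb+: root Bb up a perfect fifth → F, giving F+.
A7: root A up a perfect fifth → E, giving E7.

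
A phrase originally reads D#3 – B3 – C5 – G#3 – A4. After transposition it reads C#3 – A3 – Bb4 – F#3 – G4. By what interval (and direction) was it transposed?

From D#3 to C#3 is 2 letter names — a second of some quality.
C#3 to D#3 is 2 semitones, which makes it a major second; the second version is lower, so the direction is down.
Checking another pair — A4 → G4 — gives the same interval.

down a major second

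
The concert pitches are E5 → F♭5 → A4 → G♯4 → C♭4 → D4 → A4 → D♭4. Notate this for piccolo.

E4 Fb4 A3 G#3 Cb3 D3 A3 Db3

The piccolo sounds a perfect octave above written, so the written part must be a perfect octave below concert — transpose each note down.
E5 -> E4
Fb5 -> Fb4
A4 -> A3
G#4 -> G#3
Cb4 -> Cb3
D4 -> D3
A4 -> A3
Db4 -> Db3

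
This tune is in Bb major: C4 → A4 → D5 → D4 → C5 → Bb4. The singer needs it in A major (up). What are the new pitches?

B4 G#5 C#6 C#5 B5 A5

From Bb up to A is a major seventh; apply that to each pitch.
C4 -> B4
A4 -> G#5
D5 -> C#6
D4 -> C#5
C5 -> B5
Bb4 -> A5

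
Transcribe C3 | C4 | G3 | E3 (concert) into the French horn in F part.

G3 G4 D4 B3

Written C4 sounds as F3 on the French horn in F, so concert pitches are written a perfect fifth up.
C3 to G3
C4 to G4
G3 to D4
E3 to B3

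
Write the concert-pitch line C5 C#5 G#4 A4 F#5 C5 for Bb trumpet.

Written C4 sounds as Bb3 on the Bb trumpet, so concert pitches are written a major second up.
C5 becomes D5
C#5 becomes D#5
G#4 becomes A#4
A4 becomes B4
F#5 becomes G#5
C5 becomes D5

D5 D#5 A#4 B4 G#5 D5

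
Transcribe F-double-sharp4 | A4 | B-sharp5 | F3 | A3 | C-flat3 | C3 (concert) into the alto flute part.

B#4 D5 E#6 Bb3 D4 Fb3 F3

The alto flute sounds a perfect fourth below written, so the written part must be a perfect fourth above concert — transpose each note up.
F##4 gives B#4
A4 gives D5
B#5 gives E#6
F3 gives Bb3
A3 gives D4
Cb3 gives Fb3
C3 gives F3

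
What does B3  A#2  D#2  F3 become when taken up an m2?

B3 becomes C4
A#2 becomes B2
D#2 becomes E2
F3 becomes Gb3

C4 B2 E2 Gb3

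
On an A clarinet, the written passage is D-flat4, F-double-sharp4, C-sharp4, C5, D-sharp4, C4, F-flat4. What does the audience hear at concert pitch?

Bb3 D##4 A#3 A4 B#3 A3 Db4

The A clarinet sounds a minor third below written, so transpose each written note down a minor third.
Db4 to Bb3
F##4 to D##4
C#4 to A#3
C5 to A4
D#4 to B#3
C4 to A3
Fb4 to Db4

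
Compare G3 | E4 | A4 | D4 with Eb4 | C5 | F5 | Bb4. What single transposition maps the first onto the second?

up a minor sixth

Take the first pair: G3 → Eb4. G to E spans 6 letter names, so the interval is some kind of sixth.
G3 to Eb4 is 8 semitones, which makes it a minor sixth; the second version is higher, so the direction is up.
Checking another pair — D4 → Bb4 — gives the same interval.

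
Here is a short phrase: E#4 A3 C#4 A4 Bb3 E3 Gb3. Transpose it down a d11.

E#4 → B##2
A3 → E#2
C#4 → G##2
A4 → E#3
Bb3 → F#2
E3 → B#1
Gb3 → D2

B##2 E#2 G##2 E#3 F#2 B#1 D2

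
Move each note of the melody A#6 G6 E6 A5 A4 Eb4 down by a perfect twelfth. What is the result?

D#5 C5 A4 D4 D3 Ab2

A#6: a twelfth down reaches D, and 19 semitones makes it D#5.
G6: a twelfth down reaches C, and 19 semitones makes it C5.
E6 down a perfect twelfth is A4.
A5 down a perfect twelfth is D4.
A4: a twelfth down reaches D, and 19 semitones makes it D3.
Eb4: a twelfth down reaches A, and 19 semitones makes it Ab2.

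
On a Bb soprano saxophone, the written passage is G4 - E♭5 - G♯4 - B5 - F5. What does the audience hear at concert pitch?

The Bb soprano saxophone sounds a major second below written, so transpose each written note down a major second.
G4 -> F4
Eb5 -> Db5
G#4 -> F#4
B5 -> A5
F5 -> Eb5

F4 Db5 F#4 A5 Eb5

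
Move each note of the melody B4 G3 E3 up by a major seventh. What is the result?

A#5 F#4 D#4

B4 up a major seventh is A#5.
G3 up a major seventh is F#4.
E3: a seventh up reaches D, and 11 semitones makes it D#4.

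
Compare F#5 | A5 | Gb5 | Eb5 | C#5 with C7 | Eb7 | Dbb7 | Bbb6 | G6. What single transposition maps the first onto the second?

From F#5 to C7 is 12 letter names — a twelfth of some quality.
F#5 to C7 is 18 semitones, which makes it a diminished twelfth; the second version is higher, so the direction is up.
Checking another pair — C#5 → G6 — gives the same interval.

up a diminished twelfth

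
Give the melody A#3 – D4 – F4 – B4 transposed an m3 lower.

A#3 gives F##3
D4 gives B3
F4 gives D4
B4 gives G#4

F##3 B3 D4 G#4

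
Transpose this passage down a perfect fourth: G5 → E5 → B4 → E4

D5 B4 F#4 B3

G5 down a perfect fourth is D5.
E5 down a perfect fourth is B4.
B4 down a perfect fourth is F#4.
E4: a fourth down reaches B, and 5 semitones makes it B3.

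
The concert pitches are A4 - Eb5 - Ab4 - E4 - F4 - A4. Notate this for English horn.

E5 Bb5 Eb5 B4 C5 E5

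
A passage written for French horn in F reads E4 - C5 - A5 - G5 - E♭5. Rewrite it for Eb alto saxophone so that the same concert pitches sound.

First find concert pitch: the French horn in F sounds a perfect fifth below written, so E4 C5 A5 G5 E♭5 sounds A3 F4 D5 C5 Ab4.
Then write for Eb alto saxophone: it sounds a major sixth below written, so the part must be a major sixth above concert.
A3 → F#4
F4 → D5
D5 → B5
C5 → A5
Ab4 → F5

F#4 D5 B5 A5 F5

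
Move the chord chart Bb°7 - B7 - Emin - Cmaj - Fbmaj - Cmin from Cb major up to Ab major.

Cb major up to Ab major is a major sixth; each chord root moves by that interval while the quality stays the same.
Bb°7: root Bb up a major sixth → G, giving G°7.
B7: root B up a major sixth → G#, giving G#7.
Emin: root E up a major sixth → C#, giving C#min.
Cmaj: root C up a major sixth → A, giving Amaj.
Fbmaj: root Fb up a major sixth → Db, giving Dbmaj.
Cmin: root C up a major sixth → A, giving Amin.

G°7 G#7 C#min Amaj Dbmaj Amin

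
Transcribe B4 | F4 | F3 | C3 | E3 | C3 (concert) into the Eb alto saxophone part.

G#5 D5 D4 A3 C#4 A3

The Eb alto saxophone sounds a major sixth below written, so the written part must be a major sixth above concert — transpose each note up.
B4 to G#5
F4 to D5
F3 to D4
C3 to A3
E3 to C#4
C3 to A3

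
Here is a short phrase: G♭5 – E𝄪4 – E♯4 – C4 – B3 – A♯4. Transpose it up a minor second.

Gb5 up a minor second is Abb5.
E##4: a second up reaches F, and 1 semitone makes it F##4.
A minor second up from E#4 gives F#4.
A minor second up from C4 gives Db4.
A minor second up from B3 gives C4.
A minor second up from A#4 gives B4.

Abb5 F##4 F#4 Db4 C4 B4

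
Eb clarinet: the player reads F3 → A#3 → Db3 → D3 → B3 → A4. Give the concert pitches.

Ab3 C#4 Fb3 F3 D4 C5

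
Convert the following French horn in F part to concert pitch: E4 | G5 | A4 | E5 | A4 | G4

A3 C5 D4 A4 D4 C4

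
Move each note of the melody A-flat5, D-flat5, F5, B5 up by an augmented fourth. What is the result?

D6 G5 B5 E#6

Ab5 becomes D6
Db5 becomes G5
F5 becomes B5
B5 becomes E#6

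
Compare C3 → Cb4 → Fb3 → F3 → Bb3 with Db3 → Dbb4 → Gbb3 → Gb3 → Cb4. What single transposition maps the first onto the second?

up a minor second

Take the first pair: C3 → Db3. C to D spans 2 letter names, so the interval is some kind of second.
C3 to Db3 is 1 semitone, which makes it a minor second; the second version is higher, so the direction is up.
Checking another pair — Bb3 → Cb4 — gives the same interval.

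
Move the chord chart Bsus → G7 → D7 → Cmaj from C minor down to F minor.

Esus C7 G7 Fmaj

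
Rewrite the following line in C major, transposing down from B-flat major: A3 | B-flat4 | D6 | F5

B2 C4 E5 G4

B-flat major to C major down is a minor seventh, so every note moves down by that interval.
A3 → B2
Bb4 → C4
D6 → E5
F5 → G4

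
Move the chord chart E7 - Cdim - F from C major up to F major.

A7 Fdim Bb

C major up to F major is a perfect fourth; each chord root moves by that interval while the quality stays the same.
E7: root E up a perfect fourth → A, giving A7.
Cdim: root C up a perfect fourth → F, giving Fdim.
F: root F up a perfect fourth → Bb, giving Bb.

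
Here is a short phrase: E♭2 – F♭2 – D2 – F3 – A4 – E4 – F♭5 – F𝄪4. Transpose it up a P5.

Eb2 -> Bb2
Fb2 -> Cb3
D2 -> A2
F3 -> C4
A4 -> E5
E4 -> B4
Fb5 -> Cb6
F##4 -> C##5

Bb2 Cb3 A2 C4 E5 B4 Cb6 C##5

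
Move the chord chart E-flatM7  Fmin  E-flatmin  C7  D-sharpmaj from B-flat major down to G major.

CM7 Dmin Cmin A7 B#maj

B-flat major down to G major is a minor third; each chord root moves by that interval while the quality stays the same.
E-flatM7: root E-flat down a minor third → C, giving CM7.
Fmin: root F down a minor third → D, giving Dmin.
E-flatmin: root E-flat down a minor third → C, giving Cmin.
C7: root C down a minor third → A, giving A7.
D-sharpmaj: root D-sharp down a minor third → B#, giving B#maj.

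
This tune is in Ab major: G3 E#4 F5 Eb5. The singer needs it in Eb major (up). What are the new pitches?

Ab major to Eb major up is a perfect fifth, so every note moves up by that interval.
G3 becomes D4
E#4 becomes B#4
F5 becomes C6
Eb5 becomes Bb5

D4 B#4 C6 Bb5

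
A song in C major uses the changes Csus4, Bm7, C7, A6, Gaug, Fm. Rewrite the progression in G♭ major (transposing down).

Gbsus4 Fm7 Gb7 Eb6 Dbaug Cbm

C major down to G♭ major is an augmented fourth; each chord root moves by that interval while the quality stays the same.
Csus4: root C down an augmented fourth → Gb, giving Gbsus4.
Bm7: root B down an augmented fourth → F, giving Fm7.
C7: root C down an augmented fourth → Gb, giving Gb7.
A6: root A down an augmented fourth → Eb, giving Eb6.
Gaug: root G down an augmented fourth → Db, giving Dbaug.
Fm: root F down an augmented fourth → Cb, giving Cbm.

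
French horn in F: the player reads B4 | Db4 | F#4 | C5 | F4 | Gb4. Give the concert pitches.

E4 Gb3 B3 F4 Bb3 Cb4

The French horn in F sounds a perfect fifth below written, so transpose each written note down a perfect fifth.
B4 to E4
Db4 to Gb3
F#4 to B3
C5 to F4
F4 to Bb3
Gb4 to Cb4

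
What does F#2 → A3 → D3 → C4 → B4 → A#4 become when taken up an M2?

G#2 B3 E3 D4 C#5 B#4

F#2 -> G#2
A3 -> B3
D3 -> E3
C4 -> D4
B4 -> C#5
A#4 -> B#4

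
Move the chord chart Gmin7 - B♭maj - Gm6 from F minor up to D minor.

Emin7 Gmaj Em6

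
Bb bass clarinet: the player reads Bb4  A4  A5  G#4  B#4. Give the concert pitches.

Ab3 G3 G4 F#3 A#3

Written C4 on the Bb bass clarinet sounds as Bb2, a major ninth lower; apply that shift to every note.
Bb4 to Ab3
A4 to G3
A5 to G4
G#4 to F#3
B#4 to A#3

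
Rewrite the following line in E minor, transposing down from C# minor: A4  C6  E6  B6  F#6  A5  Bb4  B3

C4 Eb5 G5 D6 A5 C5 Db4 D3

From C# down to E is a major sixth; apply that to each pitch.
A4 → C4
C6 → Eb5
E6 → G5
B6 → D6
F#6 → A5
A5 → C5
Bb4 → Db4
B3 → D3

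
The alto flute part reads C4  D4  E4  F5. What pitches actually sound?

G3 A3 B3 C5

The alto flute sounds a perfect fourth below written, so transpose each written note down a perfect fourth.
C4 becomes G3
D4 becomes A3
E4 becomes B3
F5 becomes C5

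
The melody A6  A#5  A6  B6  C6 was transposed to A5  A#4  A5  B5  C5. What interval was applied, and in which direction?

down a perfect octave

From A6 to A5 is 8 letter names — an octave of some quality.
A5 to A6 is 12 semitones, which makes it a perfect octave; the second version is lower, so the direction is down.
Checking another pair — C6 → C5 — gives the same interval.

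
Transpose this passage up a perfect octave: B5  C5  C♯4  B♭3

B6 C6 C#5 Bb4

B5 gives B6
C5 gives C6
C#4 gives C#5
Bb3 gives Bb4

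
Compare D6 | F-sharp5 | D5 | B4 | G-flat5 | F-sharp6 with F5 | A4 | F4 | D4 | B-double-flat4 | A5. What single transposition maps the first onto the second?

down a major sixth

Take the first pair: D6 → F5. D to F spans 6 letter names, so the interval is some kind of sixth.
F5 to D6 is 9 semitones, which makes it a major sixth; the second version is lower, so the direction is down.
Checking another pair — F#6 → A5 — gives the same interval.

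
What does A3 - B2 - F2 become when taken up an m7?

A3: a seventh up reaches G, and 10 semitones makes it G4.
B2 up a minor seventh is A3.
F2 up a minor seventh is Eb3.

G4 A3 Eb3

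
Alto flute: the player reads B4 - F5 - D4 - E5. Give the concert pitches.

Written C4 on the alto flute sounds as G3, a perfect fourth lower; apply that shift to every note.
B4 → F#4
F5 → C5
D4 → A3
E5 → B4

F#4 C5 A3 B4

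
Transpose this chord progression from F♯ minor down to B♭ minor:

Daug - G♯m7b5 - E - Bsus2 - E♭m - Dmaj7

F♯ minor down to B♭ minor is an augmented fifth; each chord root moves by that interval while the quality stays the same.
Daug: root D down an augmented fifth → Gb, giving Gbaug.
G♯m7b5: root G♯ down an augmented fifth → C, giving Cm7b5.
E: root E down an augmented fifth → Ab, giving Ab.
Bsus2: root B down an augmented fifth → Eb, giving Ebsus2.
E♭m: root E♭ down an augmented fifth → Abb, giving Abbm.
Dmaj7: root D down an augmented fifth → Gb, giving Gbmaj7.

Gbaug Cm7b5 Ab Ebsus2 Abbm Gbmaj7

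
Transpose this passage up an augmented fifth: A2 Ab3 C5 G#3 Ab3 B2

A2 → E#3
Ab3 → E4
C5 → G#5
G#3 → D##4
Ab3 → E4
B2 → F##3

E#3 E4 G#5 D##4 E4 F##3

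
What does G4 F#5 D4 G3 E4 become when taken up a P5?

G4 -> D5
F#5 -> C#6
D4 -> A4
G3 -> D4
E4 -> B4

D5 C#6 A4 D4 B4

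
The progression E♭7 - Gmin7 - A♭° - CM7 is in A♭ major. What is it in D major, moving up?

A7 C#min7 D° F#M7

A♭ major up to D major is an augmented fourth; each chord root moves by that interval while the quality stays the same.
E♭7: root E♭ up an augmented fourth → A, giving A7.
Gmin7: root G up an augmented fourth → C#, giving C#min7.
A♭°: root A♭ up an augmented fourth → D, giving D°.
CM7: root C up an augmented fourth → F#, giving F#M7.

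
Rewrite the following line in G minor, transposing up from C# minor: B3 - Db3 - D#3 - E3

C# minor to G minor up is a diminished fifth, so every note moves up by that interval.
B3 gives F4
Db3 gives Abb3
D#3 gives A3
E3 gives Bb3

F4 Abb3 A3 Bb3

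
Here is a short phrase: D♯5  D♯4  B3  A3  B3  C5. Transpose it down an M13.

F#3 F#2 D2 C2 D2 Eb3

D#5 down a major thirteenth is F#3.
D#4: a thirteenth down reaches F, and 21 semitones makes it F#2.
B3: a thirteenth down reaches D, and 21 semitones makes it D2.
A3: a thirteenth down reaches C, and 21 semitones makes it C2.
B3 down a major thirteenth is D2.
C5 down a major thirteenth is Eb3.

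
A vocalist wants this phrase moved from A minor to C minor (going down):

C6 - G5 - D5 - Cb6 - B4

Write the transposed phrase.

Eb5 Bb4 F4 Ebb5 D4

A minor to C minor down is a major sixth, so every note moves down by that interval.
C6 -> Eb5
G5 -> Bb4
D5 -> F4
Cb6 -> Ebb5
B4 -> D4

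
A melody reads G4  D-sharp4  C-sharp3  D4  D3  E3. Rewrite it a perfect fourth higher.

C5 G#4 F#3 G4 G3 A3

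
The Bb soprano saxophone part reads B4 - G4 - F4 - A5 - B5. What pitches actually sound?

A4 F4 Eb4 G5 A5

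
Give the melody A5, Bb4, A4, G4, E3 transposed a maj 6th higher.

A5 → F#6
Bb4 → G5
A4 → F#5
G4 → E5
E3 → C#4

F#6 G5 F#5 E5 C#4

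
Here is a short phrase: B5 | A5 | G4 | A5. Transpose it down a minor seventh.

C#5 B4 A3 B4

B5 → C#5
A5 → B4
G4 → A3
A5 → B4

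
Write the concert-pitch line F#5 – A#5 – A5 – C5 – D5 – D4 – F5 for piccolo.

Written C4 sounds as C5 on the piccolo, so concert pitches are written a perfect octave down.
F#5 → F#4
A#5 → A#4
A5 → A4
C5 → C4
D5 → D4
D4 → D3
F5 → F4

F#4 A#4 A4 C4 D4 D3 F4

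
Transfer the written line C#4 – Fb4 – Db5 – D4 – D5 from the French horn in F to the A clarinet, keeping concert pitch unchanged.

A3 Dbb4 Bbb4 Bb3 Bb4

First find concert pitch: the French horn in F sounds a perfect fifth below written, so C#4 Fb4 Db5 D4 D5 sounds F#3 Bbb3 Gb4 G3 G4.
Then write for A clarinet: it sounds a minor third below written, so the part must be a minor third above concert.
F#3 → A3
Bbb3 → Dbb4
Gb4 → Bbb4
G3 → Bb3
G4 → Bb4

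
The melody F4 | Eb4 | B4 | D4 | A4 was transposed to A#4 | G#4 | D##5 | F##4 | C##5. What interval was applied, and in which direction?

up an augmented third

Take the first pair: F4 → A#4. F to A spans 3 letter names, so the interval is some kind of third.
F4 to A#4 is 5 semitones, which makes it an augmented third; the second version is higher, so the direction is up.
Checking another pair — A4 → C##5 — gives the same interval.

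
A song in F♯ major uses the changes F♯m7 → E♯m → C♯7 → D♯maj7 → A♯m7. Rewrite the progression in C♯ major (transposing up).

C#m7 B#m G#7 A#maj7 E#m7

F♯ major up to C♯ major is a perfect fifth; each chord root moves by that interval while the quality stays the same.
F♯m7: root F♯ up a perfect fifth → C#, giving C#m7.
E♯m: root E♯ up a perfect fifth → B#, giving B#m.
C♯7: root C♯ up a perfect fifth → G#, giving G#7.
D♯maj7: root D♯ up a perfect fifth → A#, giving A#maj7.
A♯m7: root A♯ up a perfect fifth → E#, giving E#m7.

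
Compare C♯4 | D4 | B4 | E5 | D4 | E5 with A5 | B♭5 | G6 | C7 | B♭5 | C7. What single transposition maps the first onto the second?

up a minor thirteenth

Take the first pair: C#4 → A5. C to A spans 13 letter names, so the interval is some kind of thirteenth.
C#4 to A5 is 20 semitones, which makes it a minor thirteenth; the second version is higher, so the direction is up.
Checking another pair — E5 → C7 — gives the same interval.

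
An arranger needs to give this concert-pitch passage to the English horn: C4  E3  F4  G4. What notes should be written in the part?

G4 B3 C5 D5

Written C4 sounds as F3 on the English horn, so concert pitches are written a perfect fifth up.
C4 → G4
E3 → B3
F4 → C5
G4 → D5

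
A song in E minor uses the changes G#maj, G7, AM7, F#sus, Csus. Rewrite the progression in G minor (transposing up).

Bmaj Bb7 CM7 Asus Ebsus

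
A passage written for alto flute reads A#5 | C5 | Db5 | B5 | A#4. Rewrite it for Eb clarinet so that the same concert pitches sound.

C##5 E4 F4 D#5 C##4

First find concert pitch: the alto flute sounds a perfect fourth below written, so A#5 C5 Db5 B5 A#4 sounds E#5 G4 Ab4 F#5 E#4.
Then write for Eb clarinet: it sounds a minor third above written, so the part must be a minor third below concert.
E#5 → C##5
G4 → E4
Ab4 → F4
F#5 → D#5
E#4 → C##4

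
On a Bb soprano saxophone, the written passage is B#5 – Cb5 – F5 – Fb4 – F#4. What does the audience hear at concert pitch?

A#5 Bbb4 Eb5 Ebb4 E4

The Bb soprano saxophone sounds a major second below written, so transpose each written note down a major second.
B#5 -> A#5
Cb5 -> Bbb4
F5 -> Eb5
Fb4 -> Ebb4
F#4 -> E4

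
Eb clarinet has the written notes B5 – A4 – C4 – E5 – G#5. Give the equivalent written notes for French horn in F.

A6 G5 Bb4 D6 F#6

First find concert pitch: the Eb clarinet sounds a minor third above written, so B5 A4 C4 E5 G#5 sounds D6 C5 Eb4 G5 B5.
Then write for French horn in F: it sounds a perfect fifth below written, so the part must be a perfect fifth above concert.
D6 → A6
C5 → G5
Eb4 → Bb4
G5 → D6
B5 → F#6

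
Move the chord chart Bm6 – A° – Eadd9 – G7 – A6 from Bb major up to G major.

Bb major up to G major is a major sixth; each chord root moves by that interval while the quality stays the same.
Bm6: root B up a major sixth → G#, giving G#m6.
A°: root A up a major sixth → F#, giving F#°.
Eadd9: root E up a major sixth → C#, giving C#add9.
G7: root G up a major sixth → E, giving E7.
A6: root A up a major sixth → F#, giving F#6.

G#m6 F#° C#add9 E7 F#6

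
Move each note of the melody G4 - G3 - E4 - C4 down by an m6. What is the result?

B3 B2 G#3 E3

G4: a sixth down reaches B, and 8 semitones makes it B3.
G3 down a minor sixth is B2.
E4: a sixth down reaches G, and 8 semitones makes it G#3.
A minor sixth down from C4 gives E3.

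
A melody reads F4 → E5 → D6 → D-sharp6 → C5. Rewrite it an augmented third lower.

Dbb4 Cb5 Bbb5 Bb5 Abb4

F4 to Dbb4
E5 to Cb5
D6 to Bbb5
D#6 to Bb5
C5 to Abb4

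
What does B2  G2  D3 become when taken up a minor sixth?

B2: a sixth up reaches G, and 8 semitones makes it G3.
A minor sixth up from G2 gives Eb3.
D3: a sixth up reaches B, and 8 semitones makes it Bb3.

G3 Eb3 Bb3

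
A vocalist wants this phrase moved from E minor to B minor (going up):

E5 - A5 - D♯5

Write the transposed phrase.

From E up to B is a perfect fifth; apply that to each pitch.
E5 to B5
A5 to E6
D#5 to A#5

B5 E6 A#5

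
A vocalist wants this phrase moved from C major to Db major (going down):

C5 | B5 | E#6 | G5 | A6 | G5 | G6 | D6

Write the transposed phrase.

Db4 C5 F#5 Ab4 Bb5 Ab4 Ab5 Eb5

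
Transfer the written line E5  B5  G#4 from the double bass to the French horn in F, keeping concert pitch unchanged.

B4 F#5 D#4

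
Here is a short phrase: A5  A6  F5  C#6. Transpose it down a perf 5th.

D5 D6 Bb4 F#5

A5 to D5
A6 to D6
F5 to Bb4
C#6 to F#5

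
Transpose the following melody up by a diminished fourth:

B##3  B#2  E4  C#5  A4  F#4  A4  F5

E#4 E3 Ab4 F5 Db5 Bb4 Db5 Bbb5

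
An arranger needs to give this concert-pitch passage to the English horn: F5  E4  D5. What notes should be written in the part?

The English horn sounds a perfect fifth below written, so the written part must be a perfect fifth above concert — transpose each note up.
F5 to C6
E4 to B4
D5 to A5

C6 B4 A5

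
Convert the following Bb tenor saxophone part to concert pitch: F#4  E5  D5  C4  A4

E3 D4 C4 Bb2 G3

The Bb tenor saxophone sounds a major ninth below written, so transpose each written note down a major ninth.
F#4 to E3
E5 to D4
D5 to C4
C4 to Bb2
A4 to G3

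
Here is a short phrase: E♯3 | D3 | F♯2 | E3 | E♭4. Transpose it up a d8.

E#3 -> E4
D3 -> Db4
F#2 -> F3
E3 -> Eb4
Eb4 -> Ebb5

E4 Db4 F3 Eb4 Ebb5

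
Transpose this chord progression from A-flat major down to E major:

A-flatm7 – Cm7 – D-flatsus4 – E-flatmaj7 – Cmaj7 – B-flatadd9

Em7 G#m7 Asus4 Bmaj7 G#maj7 F#add9

A-flat major down to E major is a diminished fourth; each chord root moves by that interval while the quality stays the same.
A-flatm7: root A-flat down a diminished fourth → E, giving Em7.
Cm7: root C down a diminished fourth → G#, giving G#m7.
D-flatsus4: root D-flat down a diminished fourth → A, giving Asus4.
E-flatmaj7: root E-flat down a diminished fourth → B, giving Bmaj7.
Cmaj7: root C down a diminished fourth → G#, giving G#maj7.
B-flatadd9: root B-flat down a diminished fourth → F#, giving F#add9.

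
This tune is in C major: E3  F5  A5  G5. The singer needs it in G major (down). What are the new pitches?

B2 C5 E5 D5

C major to G major down is a perfect fourth, so every note moves down by that interval.
E3 becomes B2
F5 becomes C5
A5 becomes E5
G5 becomes D5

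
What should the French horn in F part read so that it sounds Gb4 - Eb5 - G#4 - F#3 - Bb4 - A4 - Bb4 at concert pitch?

Db5 Bb5 D#5 C#4 F5 E5 F5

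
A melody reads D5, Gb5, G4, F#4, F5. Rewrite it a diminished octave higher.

Db6 Gbb6 Gb5 F5 Fb6

D5 becomes Db6
Gb5 becomes Gbb6
G4 becomes Gb5
F#4 becomes F5
F5 becomes Fb6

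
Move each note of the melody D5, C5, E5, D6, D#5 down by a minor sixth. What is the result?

F#4 E4 G#4 F#5 F##4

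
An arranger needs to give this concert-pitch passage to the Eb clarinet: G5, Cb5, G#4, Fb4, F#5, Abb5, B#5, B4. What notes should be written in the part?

E5 Ab4 E#4 Db4 D#5 Fb5 G##5 G#4

The Eb clarinet sounds a minor third above written, so the written part must be a minor third below concert — transpose each note down.
G5 → E5
Cb5 → Ab4
G#4 → E#4
Fb4 → Db4
F#5 → D#5
Abb5 → Fb5
B#5 → G##5
B4 → G#4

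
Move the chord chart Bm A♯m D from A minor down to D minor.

Em D#m G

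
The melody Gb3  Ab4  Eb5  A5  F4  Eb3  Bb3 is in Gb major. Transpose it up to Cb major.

Cb4 Db5 Ab5 D6 Bb4 Ab3 Eb4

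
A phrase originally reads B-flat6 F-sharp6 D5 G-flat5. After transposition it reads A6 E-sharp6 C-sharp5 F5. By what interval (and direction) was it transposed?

Take the first pair: Bb6 → A6. B to A spans 2 letter names, so the interval is some kind of second.
A6 to Bb6 is 1 semitone, which makes it a minor second; the second version is lower, so the direction is down.
Checking another pair — Gb5 → F5 — gives the same interval.

down a minor second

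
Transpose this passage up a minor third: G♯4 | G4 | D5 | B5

B4 Bb4 F5 D6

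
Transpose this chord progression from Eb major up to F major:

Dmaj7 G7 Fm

Emaj7 A7 Gm

Eb major up to F major is a major second; each chord root moves by that interval while the quality stays the same.
Dmaj7: root D up a major second → E, giving Emaj7.
G7: root G up a major second → A, giving A7.
Fm: root F up a major second → G, giving Gm.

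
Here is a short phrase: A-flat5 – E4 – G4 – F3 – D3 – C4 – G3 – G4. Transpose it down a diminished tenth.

Ab5 -> F#4
E4 -> C##3
G4 -> E#3
F3 -> D#2
D3 -> B#1
C4 -> A#2
G3 -> E#2
G4 -> E#3

F#4 C##3 E#3 D#2 B#1 A#2 E#2 E#3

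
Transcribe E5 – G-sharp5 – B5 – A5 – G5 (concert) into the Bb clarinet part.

F#5 A#5 C#6 B5 A5

The Bb clarinet sounds a major second below written, so the written part must be a major second above concert — transpose each note up.
E5 -> F#5
G#5 -> A#5
B5 -> C#6
A5 -> B5
G5 -> A5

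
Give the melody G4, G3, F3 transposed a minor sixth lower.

B3 B2 A2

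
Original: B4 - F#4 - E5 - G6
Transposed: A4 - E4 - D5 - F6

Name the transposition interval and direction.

Take the first pair: B4 → A4. B to A spans 2 letter names, so the interval is some kind of second.
A4 to B4 is 2 semitones, which makes it a major second; the second version is lower, so the direction is down.
Checking another pair — G6 → F6 — gives the same interval.

down a major second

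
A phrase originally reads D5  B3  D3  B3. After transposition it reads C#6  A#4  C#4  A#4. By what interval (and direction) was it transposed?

Take the first pair: D5 → C#6. D to C spans 7 letter names, so the interval is some kind of seventh.
D5 to C#6 is 11 semitones, which makes it a major seventh; the second version is higher, so the direction is up.
Checking another pair — B3 → A#4 — gives the same interval.

up a major seventh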